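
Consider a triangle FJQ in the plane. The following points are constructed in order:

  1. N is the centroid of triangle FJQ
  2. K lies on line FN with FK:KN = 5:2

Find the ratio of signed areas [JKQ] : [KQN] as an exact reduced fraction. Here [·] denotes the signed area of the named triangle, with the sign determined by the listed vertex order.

[JKQ]:[KQN] = 11/2

Choose coordinates F = (0, 0), J = (1, 0), Q = (0, 1).
1. N is the centroid of triangle FJQ ⇒ N = (1/3, 1/3)
2. K lies on line FN with FK:KN = 5:2 ⇒ K = (5/21, 5/21)
2·[JKQ] = -11/21, 2·[KQN] = -2/21
[JKQ]:[KQN] = -11/21:-2/21 = 11/2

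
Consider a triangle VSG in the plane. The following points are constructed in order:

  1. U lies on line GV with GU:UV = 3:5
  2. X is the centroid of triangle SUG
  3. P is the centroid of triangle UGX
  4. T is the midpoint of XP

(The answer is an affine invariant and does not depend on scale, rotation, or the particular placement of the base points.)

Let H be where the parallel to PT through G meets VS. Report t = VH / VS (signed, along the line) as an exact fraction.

Choose coordinates V = (0, 0), S = (1, 0), G = (0, 1).
1. U lies on line GV with GU:UV = 3:5 ⇒ U = (0, 5/8)
2. X is the centroid of triangle SUG ⇒ X = (1/3, 13/24)
3. P is the centroid of triangle UGX ⇒ P = (1/9, 13/18)
4. T is the midpoint of XP ⇒ T = (2/9, 91/144)
through G parallel to PT: direction (1/9, -13/144); meets VS at H = (16/13, 0)
H = V + t·(S−V) with t = 16/13

t = 16/13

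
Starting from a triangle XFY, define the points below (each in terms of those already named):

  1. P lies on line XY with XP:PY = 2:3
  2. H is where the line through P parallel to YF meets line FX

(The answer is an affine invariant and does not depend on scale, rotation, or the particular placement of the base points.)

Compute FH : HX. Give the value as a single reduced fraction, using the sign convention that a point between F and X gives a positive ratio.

Set X = (0, 0), F = (1, 0), Y = (0, 1); any affine frame gives the same invariant.
1. P lies on line XY with XP:PY = 2:3 ⇒ P = (0, 2/5)
2. H is where the line through P parallel to YF meets line FX ⇒ H = (2/5, 0)
H = F + t·(X−F) with t = 3/5, so FH:HX = t:(1−t) = 3/5:2/5

FH:HX = 3/2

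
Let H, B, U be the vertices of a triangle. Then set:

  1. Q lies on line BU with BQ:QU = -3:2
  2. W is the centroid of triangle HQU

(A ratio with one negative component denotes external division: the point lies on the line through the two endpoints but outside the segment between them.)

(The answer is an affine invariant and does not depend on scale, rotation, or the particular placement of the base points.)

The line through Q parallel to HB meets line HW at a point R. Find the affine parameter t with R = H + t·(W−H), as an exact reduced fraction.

Assign H = (0, 0), B = (1, 0), U = (0, 1) — the answer is frame-independent, so this choice is without loss of generality.
1. Q lies on line BU with BQ:QU = -3:2 ⇒ Q = (-2, 3)
2. W is the centroid of triangle HQU ⇒ W = (-2/3, 4/3)
through Q parallel to HB: direction (1, 0); meets HW at R = (-3/2, 3)
R = H + t·(W−H) with t = 9/4

t = 9/4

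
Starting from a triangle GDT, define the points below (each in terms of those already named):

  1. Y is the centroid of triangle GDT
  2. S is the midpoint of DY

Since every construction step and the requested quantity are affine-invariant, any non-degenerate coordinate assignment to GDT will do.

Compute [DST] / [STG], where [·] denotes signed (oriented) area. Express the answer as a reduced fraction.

[DST]:[STG] = -1/4

Set G = (0, 0), D = (1, 0), T = (0, 1); any affine frame gives the same invariant.
1. Y is the centroid of triangle GDT ⇒ Y = (1/3, 1/3)
2. S is the midpoint of DY ⇒ S = (2/3, 1/6)
2·[DST] = -1/6, 2·[STG] = 2/3
[DST]:[STG] = -1/6:2/3 = -1/4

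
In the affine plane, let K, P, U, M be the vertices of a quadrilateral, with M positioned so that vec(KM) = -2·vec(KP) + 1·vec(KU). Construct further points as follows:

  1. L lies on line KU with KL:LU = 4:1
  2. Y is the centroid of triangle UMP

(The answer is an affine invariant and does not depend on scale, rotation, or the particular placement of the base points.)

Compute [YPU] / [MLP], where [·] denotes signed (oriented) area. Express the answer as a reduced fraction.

[YPU]:[MLP] = -10/21

Work in coordinates with K = (0, 0), P = (1, 0), U = (0, 1), M = (-2, 1).
1. L lies on line KU with KL:LU = 4:1 ⇒ L = (0, 4/5)
2. Y is the centroid of triangle UMP ⇒ Y = (-1/3, 2/3)
2·[YPU] = 2/3, 2·[MLP] = -7/5
[YPU]:[MLP] = 2/3:-7/5 = -10/21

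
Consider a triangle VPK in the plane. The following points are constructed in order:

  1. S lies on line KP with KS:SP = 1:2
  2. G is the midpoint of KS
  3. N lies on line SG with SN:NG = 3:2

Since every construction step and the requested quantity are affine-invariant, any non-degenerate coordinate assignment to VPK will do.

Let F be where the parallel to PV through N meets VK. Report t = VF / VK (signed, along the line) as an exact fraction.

Work in coordinates with V = (0, 0), P = (1, 0), K = (0, 1).
1. S lies on line KP with KS:SP = 1:2 ⇒ S = (1/3, 2/3)
2. G is the midpoint of KS ⇒ G = (1/6, 5/6)
3. N lies on line SG with SN:NG = 3:2 ⇒ N = (7/30, 23/30)
through N parallel to PV: direction (-1, 0); meets VK at F = (0, 23/30)
F = V + t·(K−V) with t = 23/30

t = 23/30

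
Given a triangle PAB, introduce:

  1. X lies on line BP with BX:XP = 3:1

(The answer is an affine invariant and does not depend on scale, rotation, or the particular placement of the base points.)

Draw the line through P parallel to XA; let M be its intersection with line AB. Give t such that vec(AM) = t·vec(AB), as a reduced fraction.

Assign P = (0, 0), A = (1, 0), B = (0, 1) — the answer is frame-independent, so this choice is without loss of generality.
1. X lies on line BP with BX:XP = 3:1 ⇒ X = (0, 1/4)
through P parallel to XA: direction (1, -1/4); meets AB at M = (4/3, -1/3)
M = A + t·(B−A) with t = -1/3

t = -1/3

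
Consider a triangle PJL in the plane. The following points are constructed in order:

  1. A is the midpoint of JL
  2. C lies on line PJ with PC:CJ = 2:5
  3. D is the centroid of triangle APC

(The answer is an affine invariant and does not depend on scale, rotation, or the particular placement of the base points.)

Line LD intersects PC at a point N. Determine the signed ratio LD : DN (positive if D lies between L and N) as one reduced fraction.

Work in coordinates with P = (0, 0), J = (1, 0), L = (0, 1).
1. A is the midpoint of JL ⇒ A = (1/2, 1/2)
2. C lies on line PJ with PC:CJ = 2:5 ⇒ C = (2/7, 0)
3. D is the centroid of triangle APC ⇒ D = (11/42, 1/6)
line LD meets PC at N = (11/35, 0)
D = L + t·(N−L) with t = 5/6, so LD:DN = 5/6:1/6

LD:DN = 5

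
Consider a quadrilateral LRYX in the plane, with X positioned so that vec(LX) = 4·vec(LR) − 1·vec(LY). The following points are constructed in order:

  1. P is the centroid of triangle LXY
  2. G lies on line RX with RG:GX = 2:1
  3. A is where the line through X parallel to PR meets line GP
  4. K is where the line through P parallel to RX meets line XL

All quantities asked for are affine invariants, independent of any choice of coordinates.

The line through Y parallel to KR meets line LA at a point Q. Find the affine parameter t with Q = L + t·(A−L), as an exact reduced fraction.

t = 39/7

Choose coordinates L = (0, 0), R = (1, 0), Y = (0, 1), X = (4, -1).
1. P is the centroid of triangle LXY ⇒ P = (4/3, 0)
2. G lies on line RX with RG:GX = 2:1 ⇒ G = (3, -2/3)
3. A is where the line through X parallel to PR meets line GP ⇒ A = (23/6, -1)
4. K is where the line through P parallel to RX meets line XL ⇒ K = (16/3, -4/3)
through Y parallel to KR: direction (-13/3, 4/3); meets LA at Q = (299/14, -39/7)
Q = L + t·(A−L) with t = 39/7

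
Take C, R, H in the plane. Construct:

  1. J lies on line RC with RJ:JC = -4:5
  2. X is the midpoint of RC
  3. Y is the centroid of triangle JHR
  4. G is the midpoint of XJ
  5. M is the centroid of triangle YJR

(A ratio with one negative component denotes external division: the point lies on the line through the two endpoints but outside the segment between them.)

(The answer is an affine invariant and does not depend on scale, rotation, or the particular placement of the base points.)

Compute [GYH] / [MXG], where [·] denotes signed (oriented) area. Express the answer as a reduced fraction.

Set C = (0, 0), R = (1, 0), H = (0, 1); any affine frame gives the same invariant.
1. J lies on line RC with RJ:JC = -4:5 ⇒ J = (5, 0)
2. X is the midpoint of RC ⇒ X = (1/2, 0)
3. Y is the centroid of triangle JHR ⇒ Y = (2, 1/3)
4. G is the midpoint of XJ ⇒ G = (11/4, 0)
5. M is the centroid of triangle YJR ⇒ M = (8/3, 1/9)
2·[GYH] = 1/6, 2·[MXG] = 1/4
[GYH]:[MXG] = 1/6:1/4 = 2/3

[GYH]:[MXG] = 2/3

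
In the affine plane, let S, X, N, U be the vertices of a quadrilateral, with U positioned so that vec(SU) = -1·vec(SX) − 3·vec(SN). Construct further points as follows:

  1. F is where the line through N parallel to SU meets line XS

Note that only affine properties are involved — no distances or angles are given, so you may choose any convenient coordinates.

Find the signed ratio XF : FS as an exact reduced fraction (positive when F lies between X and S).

Set S = (0, 0), X = (1, 0), N = (0, 1), U = (-1, -3); any affine frame gives the same invariant.
1. F is where the line through N parallel to SU meets line XS ⇒ F = (-1/3, 0)
F = X + t·(S−X) with t = 4/3, so XF:FS = t:(1−t) = 4/3:-1/3

XF:FS = -4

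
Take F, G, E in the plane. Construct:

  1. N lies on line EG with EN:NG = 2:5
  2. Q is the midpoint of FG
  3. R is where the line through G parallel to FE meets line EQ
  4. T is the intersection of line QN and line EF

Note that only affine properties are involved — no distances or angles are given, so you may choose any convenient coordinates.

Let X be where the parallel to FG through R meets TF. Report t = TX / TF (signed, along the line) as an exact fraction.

Set F = (0, 0), G = (1, 0), E = (0, 1); any affine frame gives the same invariant.
1. N lies on line EG with EN:NG = 2:5 ⇒ N = (2/7, 5/7)
2. Q is the midpoint of FG ⇒ Q = (1/2, 0)
3. R is where the line through G parallel to FE meets line EQ ⇒ R = (1, -1)
4. T is the intersection of line QN and line EF ⇒ T = (0, 5/3)
through R parallel to FG: direction (1, 0); meets TF at X = (0, -1)
X = T + t·(F−T) with t = 8/5

t = 8/5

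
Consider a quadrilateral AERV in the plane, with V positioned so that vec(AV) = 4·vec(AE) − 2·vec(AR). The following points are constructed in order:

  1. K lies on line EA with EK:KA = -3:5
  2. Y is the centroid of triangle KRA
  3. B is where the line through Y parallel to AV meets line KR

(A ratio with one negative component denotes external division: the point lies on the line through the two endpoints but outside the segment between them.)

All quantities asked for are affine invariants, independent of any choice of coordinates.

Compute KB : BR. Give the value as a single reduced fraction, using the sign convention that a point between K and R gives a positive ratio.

Choose coordinates A = (0, 0), E = (1, 0), R = (0, 1), V = (4, -2).
1. K lies on line EA with EK:KA = -3:5 ⇒ K = (5/2, 0)
2. Y is the centroid of triangle KRA ⇒ Y = (5/6, 1/3)
3. B is where the line through Y parallel to AV meets line KR ⇒ B = (-5/2, 2)
B = K + t·(R−K) with t = 2, so KB:BR = t:(1−t) = 2:-1

KB:BR = -2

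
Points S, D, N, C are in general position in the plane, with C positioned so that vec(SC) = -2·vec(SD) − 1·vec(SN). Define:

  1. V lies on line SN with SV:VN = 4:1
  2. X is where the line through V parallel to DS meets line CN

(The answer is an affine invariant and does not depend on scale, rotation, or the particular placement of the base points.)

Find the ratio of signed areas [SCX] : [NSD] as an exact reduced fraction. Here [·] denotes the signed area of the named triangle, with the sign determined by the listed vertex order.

[SCX]:[NSD] = -9/5

Choose coordinates S = (0, 0), D = (1, 0), N = (0, 1), C = (-2, -1).
1. V lies on line SN with SV:VN = 4:1 ⇒ V = (0, 4/5)
2. X is where the line through V parallel to DS meets line CN ⇒ X = (-1/5, 4/5)
2·[SCX] = -9/5, 2·[NSD] = 1
[SCX]:[NSD] = -9/5:1 = -9/5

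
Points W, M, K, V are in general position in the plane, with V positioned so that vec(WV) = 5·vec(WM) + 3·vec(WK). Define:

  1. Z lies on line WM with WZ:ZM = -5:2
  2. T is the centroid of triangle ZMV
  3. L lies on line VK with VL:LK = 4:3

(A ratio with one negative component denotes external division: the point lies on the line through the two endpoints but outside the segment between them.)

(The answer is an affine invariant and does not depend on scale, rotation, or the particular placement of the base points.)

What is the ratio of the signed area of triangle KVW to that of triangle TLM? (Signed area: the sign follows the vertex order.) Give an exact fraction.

Assign W = (0, 0), M = (1, 0), K = (0, 1), V = (5, 3) — the answer is frame-independent, so this choice is without loss of generality.
1. Z lies on line WM with WZ:ZM = -5:2 ⇒ Z = (5/3, 0)
2. T is the centroid of triangle ZMV ⇒ T = (23/9, 1)
3. L lies on line VK with VL:LK = 4:3 ⇒ L = (15/7, 13/7)
2·[KVW] = -5, 2·[TLM] = 110/63
[KVW]:[TLM] = -5:110/63 = -63/22

[KVW]:[TLM] = -63/22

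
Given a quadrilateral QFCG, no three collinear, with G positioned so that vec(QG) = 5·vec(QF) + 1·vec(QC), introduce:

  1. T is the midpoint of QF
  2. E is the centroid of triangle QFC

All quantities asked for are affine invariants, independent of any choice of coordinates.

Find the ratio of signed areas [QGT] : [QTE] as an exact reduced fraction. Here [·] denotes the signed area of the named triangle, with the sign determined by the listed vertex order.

Work in coordinates with Q = (0, 0), F = (1, 0), C = (0, 1), G = (5, 1).
1. T is the midpoint of QF ⇒ T = (1/2, 0)
2. E is the centroid of triangle QFC ⇒ E = (1/3, 1/3)
2·[QGT] = -1/2, 2·[QTE] = 1/6
[QGT]:[QTE] = -1/2:1/6 = -3

[QGT]:[QTE] = -3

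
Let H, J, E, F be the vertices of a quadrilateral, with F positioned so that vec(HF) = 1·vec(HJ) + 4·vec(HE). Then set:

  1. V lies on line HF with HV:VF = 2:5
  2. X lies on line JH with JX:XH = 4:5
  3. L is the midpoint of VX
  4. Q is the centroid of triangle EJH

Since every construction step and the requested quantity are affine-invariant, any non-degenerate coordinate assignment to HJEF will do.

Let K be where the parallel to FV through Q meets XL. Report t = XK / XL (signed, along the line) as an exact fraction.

Work in coordinates with H = (0, 0), J = (1, 0), E = (0, 1), F = (1, 4).
1. V lies on line HF with HV:VF = 2:5 ⇒ V = (2/7, 8/7)
2. X lies on line JH with JX:XH = 4:5 ⇒ X = (5/9, 0)
3. L is the midpoint of VX ⇒ L = (53/126, 4/7)
4. Q is the centroid of triangle EJH ⇒ Q = (1/3, 1/3)
through Q parallel to FV: direction (-5/7, -20/7); meets XL at K = (57/140, 22/35)
K = X + t·(L−X) with t = 11/10

t = 11/10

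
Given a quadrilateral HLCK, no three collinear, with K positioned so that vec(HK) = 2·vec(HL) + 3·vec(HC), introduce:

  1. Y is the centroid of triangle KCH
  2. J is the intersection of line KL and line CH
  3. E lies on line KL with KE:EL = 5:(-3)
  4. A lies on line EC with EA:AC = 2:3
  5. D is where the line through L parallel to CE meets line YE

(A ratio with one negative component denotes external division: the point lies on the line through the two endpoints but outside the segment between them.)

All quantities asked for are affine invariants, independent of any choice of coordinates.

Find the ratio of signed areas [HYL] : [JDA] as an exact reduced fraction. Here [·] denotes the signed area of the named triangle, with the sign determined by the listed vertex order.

[HYL]:[JDA] = -10/27

Choose coordinates H = (0, 0), L = (1, 0), C = (0, 1), K = (2, 3).
1. Y is the centroid of triangle KCH ⇒ Y = (2/3, 4/3)
2. J is the intersection of line KL and line CH ⇒ J = (0, -3)
3. E lies on line KL with KE:EL = 5:(-3) ⇒ E = (-1/2, -9/2)
4. A lies on line EC with EA:AC = 2:3 ⇒ A = (-3/10, -23/10)
5. D is where the line through L parallel to CE meets line YE ⇒ D = (3/2, 11/2)
2·[HYL] = -4/3, 2·[JDA] = 18/5
[HYL]:[JDA] = -4/3:18/5 = -10/27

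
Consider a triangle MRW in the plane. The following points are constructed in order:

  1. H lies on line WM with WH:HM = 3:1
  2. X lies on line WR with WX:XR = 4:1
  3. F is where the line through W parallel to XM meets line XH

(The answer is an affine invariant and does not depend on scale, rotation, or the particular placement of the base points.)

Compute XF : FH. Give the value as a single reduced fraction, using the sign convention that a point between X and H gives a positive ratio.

XF:FH = -4/3

Work in coordinates with M = (0, 0), R = (1, 0), W = (0, 1).
1. H lies on line WM with WH:HM = 3:1 ⇒ H = (0, 1/4)
2. X lies on line WR with WX:XR = 4:1 ⇒ X = (4/5, 1/5)
3. F is where the line through W parallel to XM meets line XH ⇒ F = (-12/5, 2/5)
F = X + t·(H−X) with t = 4, so XF:FH = t:(1−t) = 4:-3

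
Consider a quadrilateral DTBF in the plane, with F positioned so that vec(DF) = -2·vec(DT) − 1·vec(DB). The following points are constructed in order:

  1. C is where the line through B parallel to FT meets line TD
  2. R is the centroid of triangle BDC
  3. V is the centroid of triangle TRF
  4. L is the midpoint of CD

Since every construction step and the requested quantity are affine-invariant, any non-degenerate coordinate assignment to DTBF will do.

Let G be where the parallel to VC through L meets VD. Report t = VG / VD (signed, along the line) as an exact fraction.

Work in coordinates with D = (0, 0), T = (1, 0), B = (0, 1), F = (-2, -1).
1. C is where the line through B parallel to FT meets line TD ⇒ C = (-3, 0)
2. R is the centroid of triangle BDC ⇒ R = (-1, 1/3)
3. V is the centroid of triangle TRF ⇒ V = (-2/3, -2/9)
4. L is the midpoint of CD ⇒ L = (-3/2, 0)
through L parallel to VC: direction (-7/3, 2/9); meets VD at G = (-1/3, -1/9)
G = V + t·(D−V) with t = 1/2

t = 1/2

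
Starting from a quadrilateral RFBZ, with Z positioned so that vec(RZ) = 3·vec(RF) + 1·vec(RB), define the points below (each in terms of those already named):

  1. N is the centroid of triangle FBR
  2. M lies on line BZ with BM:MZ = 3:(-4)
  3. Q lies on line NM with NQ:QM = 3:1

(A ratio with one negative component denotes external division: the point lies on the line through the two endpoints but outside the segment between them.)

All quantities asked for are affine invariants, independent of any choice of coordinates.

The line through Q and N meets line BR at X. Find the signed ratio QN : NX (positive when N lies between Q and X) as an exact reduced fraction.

Set R = (0, 0), F = (1, 0), B = (0, 1), Z = (3, 1); any affine frame gives the same invariant.
1. N is the centroid of triangle FBR ⇒ N = (1/3, 1/3)
2. M lies on line BZ with BM:MZ = 3:(-4) ⇒ M = (-9, 1)
3. Q lies on line NM with NQ:QM = 3:1 ⇒ Q = (-20/3, 5/6)
line QN meets BR at X = (0, 5/14)
N = Q + t·(X−Q) with t = 21/20, so QN:NX = 21/20:-1/20

QN:NX = -21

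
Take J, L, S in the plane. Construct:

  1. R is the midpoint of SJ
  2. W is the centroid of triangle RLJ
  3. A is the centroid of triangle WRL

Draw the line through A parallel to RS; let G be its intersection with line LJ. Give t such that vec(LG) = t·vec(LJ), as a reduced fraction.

t = 5/9

Set J = (0, 0), L = (1, 0), S = (0, 1); any affine frame gives the same invariant.
1. R is the midpoint of SJ ⇒ R = (0, 1/2)
2. W is the centroid of triangle RLJ ⇒ W = (1/3, 1/6)
3. A is the centroid of triangle WRL ⇒ A = (4/9, 2/9)
through A parallel to RS: direction (0, 1/2); meets LJ at G = (4/9, 0)
G = L + t·(J−L) with t = 5/9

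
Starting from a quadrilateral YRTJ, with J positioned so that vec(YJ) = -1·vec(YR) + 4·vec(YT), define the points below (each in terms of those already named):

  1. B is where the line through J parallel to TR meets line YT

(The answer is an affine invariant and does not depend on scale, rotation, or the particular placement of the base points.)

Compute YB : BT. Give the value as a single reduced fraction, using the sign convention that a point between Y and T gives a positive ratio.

Set Y = (0, 0), R = (1, 0), T = (0, 1), J = (-1, 4); any affine frame gives the same invariant.
1. B is where the line through J parallel to TR meets line YT ⇒ B = (0, 3)
B = Y + t·(T−Y) with t = 3, so YB:BT = t:(1−t) = 3:-2

YB:BT = -3/2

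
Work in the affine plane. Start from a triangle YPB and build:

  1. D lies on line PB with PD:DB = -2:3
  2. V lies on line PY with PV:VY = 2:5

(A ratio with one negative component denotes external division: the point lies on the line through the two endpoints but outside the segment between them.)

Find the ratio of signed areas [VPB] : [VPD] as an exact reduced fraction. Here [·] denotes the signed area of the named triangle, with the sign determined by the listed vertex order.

Assign Y = (0, 0), P = (1, 0), B = (0, 1) — the answer is frame-independent, so this choice is without loss of generality.
1. D lies on line PB with PD:DB = -2:3 ⇒ D = (3, -2)
2. V lies on line PY with PV:VY = 2:5 ⇒ V = (5/7, 0)
2·[VPB] = 2/7, 2·[VPD] = -4/7
[VPB]:[VPD] = 2/7:-4/7 = -1/2

[VPB]:[VPD] = -1/2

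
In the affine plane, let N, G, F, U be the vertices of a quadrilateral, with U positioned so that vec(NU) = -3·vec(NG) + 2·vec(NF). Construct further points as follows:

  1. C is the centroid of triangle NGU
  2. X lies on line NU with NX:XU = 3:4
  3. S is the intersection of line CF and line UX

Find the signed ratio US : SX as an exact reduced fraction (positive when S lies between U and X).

Assign N = (0, 0), G = (1, 0), F = (0, 1), U = (-3, 2) — the answer is frame-independent, so this choice is without loss of generality.
1. C is the centroid of triangle NGU ⇒ C = (-2/3, 2/3)
2. X lies on line NU with NX:XU = 3:4 ⇒ X = (-9/7, 6/7)
3. S is the intersection of line CF and line UX ⇒ S = (-6/7, 4/7)
S = U + t·(X−U) with t = 5/4, so US:SX = t:(1−t) = 5/4:-1/4

US:SX = -5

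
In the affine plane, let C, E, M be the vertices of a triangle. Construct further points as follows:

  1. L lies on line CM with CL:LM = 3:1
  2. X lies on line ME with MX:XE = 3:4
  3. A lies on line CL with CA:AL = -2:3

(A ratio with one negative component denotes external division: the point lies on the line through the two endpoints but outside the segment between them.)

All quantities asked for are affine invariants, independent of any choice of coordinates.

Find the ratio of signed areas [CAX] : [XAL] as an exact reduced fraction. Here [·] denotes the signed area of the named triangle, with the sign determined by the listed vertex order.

Work in coordinates with C = (0, 0), E = (1, 0), M = (0, 1).
1. L lies on line CM with CL:LM = 3:1 ⇒ L = (0, 3/4)
2. X lies on line ME with MX:XE = 3:4 ⇒ X = (3/7, 4/7)
3. A lies on line CL with CA:AL = -2:3 ⇒ A = (0, -3/2)
2·[CAX] = 9/14, 2·[XAL] = -27/28
[CAX]:[XAL] = 9/14:-27/28 = -2/3

[CAX]:[XAL] = -2/3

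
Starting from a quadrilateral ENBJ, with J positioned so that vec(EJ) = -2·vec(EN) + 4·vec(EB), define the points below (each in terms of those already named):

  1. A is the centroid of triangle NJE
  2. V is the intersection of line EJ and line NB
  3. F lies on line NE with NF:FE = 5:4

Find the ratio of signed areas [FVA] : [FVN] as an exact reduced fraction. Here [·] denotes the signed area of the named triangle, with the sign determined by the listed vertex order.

[FVA]:[FVN] = 1/3

Set E = (0, 0), N = (1, 0), B = (0, 1), J = (-2, 4); any affine frame gives the same invariant.
1. A is the centroid of triangle NJE ⇒ A = (-1/3, 4/3)
2. V is the intersection of line EJ and line NB ⇒ V = (-1, 2)
3. F lies on line NE with NF:FE = 5:4 ⇒ F = (4/9, 0)
2·[FVA] = -10/27, 2·[FVN] = -10/9
[FVA]:[FVN] = -10/27:-10/9 = 1/3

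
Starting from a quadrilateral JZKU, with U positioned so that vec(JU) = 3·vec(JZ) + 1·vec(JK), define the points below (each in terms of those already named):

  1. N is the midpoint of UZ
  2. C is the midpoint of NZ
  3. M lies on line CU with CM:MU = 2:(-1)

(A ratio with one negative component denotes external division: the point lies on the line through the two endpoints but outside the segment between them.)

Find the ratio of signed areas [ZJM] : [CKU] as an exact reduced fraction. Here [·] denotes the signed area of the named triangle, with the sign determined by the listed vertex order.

Work in coordinates with J = (0, 0), Z = (1, 0), K = (0, 1), U = (3, 1).
1. N is the midpoint of UZ ⇒ N = (2, 1/2)
2. C is the midpoint of NZ ⇒ C = (3/2, 1/4)
3. M lies on line CU with CM:MU = 2:(-1) ⇒ M = (9/2, 7/4)
2·[ZJM] = -7/4, 2·[CKU] = -9/4
[ZJM]:[CKU] = -7/4:-9/4 = 7/9

[ZJM]:[CKU] = 7/9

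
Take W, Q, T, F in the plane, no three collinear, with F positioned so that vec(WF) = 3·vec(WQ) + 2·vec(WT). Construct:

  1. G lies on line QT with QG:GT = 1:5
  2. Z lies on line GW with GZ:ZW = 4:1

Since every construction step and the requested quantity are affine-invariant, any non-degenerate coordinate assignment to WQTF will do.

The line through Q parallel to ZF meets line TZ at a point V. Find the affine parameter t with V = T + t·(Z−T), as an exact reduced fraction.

Assign W = (0, 0), Q = (1, 0), T = (0, 1), F = (3, 2) — the answer is frame-independent, so this choice is without loss of generality.
1. G lies on line QT with QG:GT = 1:5 ⇒ G = (5/6, 1/6)
2. Z lies on line GW with GZ:ZW = 4:1 ⇒ Z = (1/6, 1/30)
through Q parallel to ZF: direction (17/6, 59/30); meets TZ at V = (6/23, -59/115)
V = T + t·(Z−T) with t = 36/23

t = 36/23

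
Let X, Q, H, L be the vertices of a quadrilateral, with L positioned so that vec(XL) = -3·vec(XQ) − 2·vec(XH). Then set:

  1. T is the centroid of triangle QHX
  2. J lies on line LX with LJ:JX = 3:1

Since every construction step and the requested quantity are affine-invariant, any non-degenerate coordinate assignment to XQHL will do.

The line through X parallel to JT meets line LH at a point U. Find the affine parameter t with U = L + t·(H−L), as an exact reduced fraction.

t = -4/9

Set X = (0, 0), Q = (1, 0), H = (0, 1), L = (-3, -2); any affine frame gives the same invariant.
1. T is the centroid of triangle QHX ⇒ T = (1/3, 1/3)
2. J lies on line LX with LJ:JX = 3:1 ⇒ J = (-3/4, -1/2)
through X parallel to JT: direction (13/12, 5/6); meets LH at U = (-13/3, -10/3)
U = L + t·(H−L) with t = -4/9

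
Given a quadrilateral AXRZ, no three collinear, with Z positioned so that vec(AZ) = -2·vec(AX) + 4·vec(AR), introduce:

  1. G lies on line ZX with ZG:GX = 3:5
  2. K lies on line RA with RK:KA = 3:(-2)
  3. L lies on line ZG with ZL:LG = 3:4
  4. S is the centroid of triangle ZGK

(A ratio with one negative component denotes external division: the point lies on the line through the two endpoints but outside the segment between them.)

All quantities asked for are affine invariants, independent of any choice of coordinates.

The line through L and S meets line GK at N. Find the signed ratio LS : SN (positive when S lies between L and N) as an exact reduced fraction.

LS:SN = 5/7

Assign A = (0, 0), X = (1, 0), R = (0, 1), Z = (-2, 4) — the answer is frame-independent, so this choice is without loss of generality.
1. G lies on line ZX with ZG:GX = 3:5 ⇒ G = (-7/8, 5/2)
2. K lies on line RA with RK:KA = 3:(-2) ⇒ K = (0, -2)
3. L lies on line ZG with ZL:LG = 3:4 ⇒ L = (-85/56, 47/14)
4. S is the centroid of triangle ZGK ⇒ S = (-23/24, 3/2)
line LS meets GK at N = (-7/40, -11/10)
S = L + t·(N−L) with t = 5/12, so LS:SN = 5/12:7/12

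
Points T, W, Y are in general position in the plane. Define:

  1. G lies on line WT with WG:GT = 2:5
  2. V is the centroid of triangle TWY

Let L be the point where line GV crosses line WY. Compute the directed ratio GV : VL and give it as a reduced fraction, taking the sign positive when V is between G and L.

GV:VL = -1/7

Assign T = (0, 0), W = (1, 0), Y = (0, 1) — the answer is frame-independent, so this choice is without loss of generality.
1. G lies on line WT with WG:GT = 2:5 ⇒ G = (5/7, 0)
2. V is the centroid of triangle TWY ⇒ V = (1/3, 1/3)
line GV meets WY at L = (3, -2)
V = G + t·(L−G) with t = -1/6, so GV:VL = -1/6:7/6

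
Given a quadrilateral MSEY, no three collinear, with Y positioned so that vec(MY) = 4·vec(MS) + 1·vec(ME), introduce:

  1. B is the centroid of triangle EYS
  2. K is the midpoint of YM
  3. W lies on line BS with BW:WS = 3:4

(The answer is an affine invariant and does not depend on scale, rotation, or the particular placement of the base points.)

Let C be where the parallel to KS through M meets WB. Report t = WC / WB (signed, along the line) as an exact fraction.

t = 13/6

Choose coordinates M = (0, 0), S = (1, 0), E = (0, 1), Y = (4, 1).
1. B is the centroid of triangle EYS ⇒ B = (5/3, 2/3)
2. K is the midpoint of YM ⇒ K = (2, 1/2)
3. W lies on line BS with BW:WS = 3:4 ⇒ W = (29/21, 8/21)
through M parallel to KS: direction (-1, -1/2); meets WB at C = (2, 1)
C = W + t·(B−W) with t = 13/6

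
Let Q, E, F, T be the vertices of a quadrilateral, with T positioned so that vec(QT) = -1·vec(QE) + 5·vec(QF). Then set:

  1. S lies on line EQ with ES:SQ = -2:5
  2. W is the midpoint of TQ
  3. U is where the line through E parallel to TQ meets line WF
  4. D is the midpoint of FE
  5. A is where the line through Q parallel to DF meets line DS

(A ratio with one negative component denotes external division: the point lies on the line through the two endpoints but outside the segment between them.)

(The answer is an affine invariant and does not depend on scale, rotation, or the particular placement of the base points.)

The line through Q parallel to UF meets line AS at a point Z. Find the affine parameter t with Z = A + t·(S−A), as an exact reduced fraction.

t = 1/3

Work in coordinates with Q = (0, 0), E = (1, 0), F = (0, 1), T = (-1, 5).
1. S lies on line EQ with ES:SQ = -2:5 ⇒ S = (5/3, 0)
2. W is the midpoint of TQ ⇒ W = (-1/2, 5/2)
3. U is where the line through E parallel to TQ meets line WF ⇒ U = (2, -5)
4. D is the midpoint of FE ⇒ D = (1/2, 1/2)
5. A is where the line through Q parallel to DF meets line DS ⇒ A = (-5/4, 5/4)
through Q parallel to UF: direction (-2, 6); meets AS at Z = (-5/18, 5/6)
Z = A + t·(S−A) with t = 1/3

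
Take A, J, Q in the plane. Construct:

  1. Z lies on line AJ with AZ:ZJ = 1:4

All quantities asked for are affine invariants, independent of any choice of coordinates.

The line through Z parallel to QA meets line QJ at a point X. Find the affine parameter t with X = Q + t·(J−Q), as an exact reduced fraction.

Assign A = (0, 0), J = (1, 0), Q = (0, 1) — the answer is frame-independent, so this choice is without loss of generality.
1. Z lies on line AJ with AZ:ZJ = 1:4 ⇒ Z = (1/5, 0)
through Z parallel to QA: direction (0, -1); meets QJ at X = (1/5, 4/5)
X = Q + t·(J−Q) with t = 1/5

t = 1/5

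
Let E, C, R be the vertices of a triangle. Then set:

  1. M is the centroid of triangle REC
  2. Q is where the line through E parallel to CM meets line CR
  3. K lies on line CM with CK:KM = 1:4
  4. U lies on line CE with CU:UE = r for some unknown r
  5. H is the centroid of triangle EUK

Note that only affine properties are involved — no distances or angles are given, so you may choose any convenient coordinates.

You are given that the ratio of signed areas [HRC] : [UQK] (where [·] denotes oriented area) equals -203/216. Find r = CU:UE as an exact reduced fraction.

r = 5/3

Assign E = (0, 0), C = (1, 0), R = (0, 1) — the answer is frame-independent, so this choice is without loss of generality.
1. M is the centroid of triangle REC ⇒ M = (1/3, 1/3)
2. Q is where the line through E parallel to CM meets line CR ⇒ Q = (2, -1)
3. K lies on line CM with CK:KM = 1:4 ⇒ K = (13/15, 1/15)
4. With CU:UE = r, write λ = r/(r+1) so U = C + λ·(E−C); U is affine-linear in λ
5. H is the centroid of triangle EUK ⇒ H is an affine combination of earlier points and hence also affine-linear in λ
Every point depending on U is an affine combination of U and λ-independent points, so each such coordinate is linear in λ; the λ² term in each signed area is a multiple of (E−C)×(E−C) = 0, so 2·[HRC] and 2·[UQK] are each linear in λ. Evaluating at λ=0 and λ=1:
  2·[HRC] = -1/3·λ − 16/45,   2·[UQK] = 16/15·λ − 1/15
So [HRC]:[UQK] = (-1/3·λ − 16/45) / (16/15·λ − 1/15). Setting this equal to -203/216:
  -1/3·λ − 16/45 = -203/216·(16/15·λ − 1/15)  ⇒  λ = 5/8
Then r = λ/(1−λ) = (5/8)/(3/8) = 5/3. Check: with r = 5/3, U = (3/8, 0) and [HRC]:[UQK] = -203/216 as required.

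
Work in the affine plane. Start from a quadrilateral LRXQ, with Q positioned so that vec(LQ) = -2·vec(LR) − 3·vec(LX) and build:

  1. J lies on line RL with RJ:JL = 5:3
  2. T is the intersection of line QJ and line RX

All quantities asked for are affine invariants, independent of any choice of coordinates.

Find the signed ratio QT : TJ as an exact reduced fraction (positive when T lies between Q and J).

Assign L = (0, 0), R = (1, 0), X = (0, 1), Q = (-2, -3) — the answer is frame-independent, so this choice is without loss of generality.
1. J lies on line RL with RJ:JL = 5:3 ⇒ J = (3/8, 0)
2. T is the intersection of line QJ and line RX ⇒ T = (28/43, 15/43)
T = Q + t·(J−Q) with t = 48/43, so QT:TJ = t:(1−t) = 48/43:-5/43

QT:TJ = -48/5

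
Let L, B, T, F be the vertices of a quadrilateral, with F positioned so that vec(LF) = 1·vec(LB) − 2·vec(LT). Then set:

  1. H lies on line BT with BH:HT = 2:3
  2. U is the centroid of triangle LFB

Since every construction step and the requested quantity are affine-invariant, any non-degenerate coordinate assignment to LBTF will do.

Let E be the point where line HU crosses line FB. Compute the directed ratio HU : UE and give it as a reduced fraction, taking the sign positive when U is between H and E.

HU:UE = 1/5

Work in coordinates with L = (0, 0), B = (1, 0), T = (0, 1), F = (1, -2).
1. H lies on line BT with BH:HT = 2:3 ⇒ H = (3/5, 2/5)
2. U is the centroid of triangle LFB ⇒ U = (2/3, -2/3)
line HU meets FB at E = (1, -6)
U = H + t·(E−H) with t = 1/6, so HU:UE = 1/6:5/6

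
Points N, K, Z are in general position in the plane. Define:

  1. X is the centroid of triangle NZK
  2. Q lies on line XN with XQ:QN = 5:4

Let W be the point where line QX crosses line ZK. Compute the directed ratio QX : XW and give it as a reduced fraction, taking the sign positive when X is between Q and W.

QX:XW = 10/9

Set N = (0, 0), K = (1, 0), Z = (0, 1); any affine frame gives the same invariant.
1. X is the centroid of triangle NZK ⇒ X = (1/3, 1/3)
2. Q lies on line XN with XQ:QN = 5:4 ⇒ Q = (4/27, 4/27)
line QX meets ZK at W = (1/2, 1/2)
X = Q + t·(W−Q) with t = 10/19, so QX:XW = 10/19:9/19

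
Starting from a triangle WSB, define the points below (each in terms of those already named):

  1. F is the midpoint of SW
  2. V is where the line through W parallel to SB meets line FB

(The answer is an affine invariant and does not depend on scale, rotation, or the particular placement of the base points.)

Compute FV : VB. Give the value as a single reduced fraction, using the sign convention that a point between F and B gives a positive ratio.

FV:VB = -1/2

Work in coordinates with W = (0, 0), S = (1, 0), B = (0, 1).
1. F is the midpoint of SW ⇒ F = (1/2, 0)
2. V is where the line through W parallel to SB meets line FB ⇒ V = (1, -1)
V = F + t·(B−F) with t = -1, so FV:VB = t:(1−t) = -1:2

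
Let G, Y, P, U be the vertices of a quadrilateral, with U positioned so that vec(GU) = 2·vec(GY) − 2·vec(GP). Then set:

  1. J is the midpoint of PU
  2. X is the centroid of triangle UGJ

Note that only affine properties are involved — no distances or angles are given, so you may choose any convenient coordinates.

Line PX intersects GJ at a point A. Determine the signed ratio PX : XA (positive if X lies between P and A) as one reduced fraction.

PX:XA = -4

Assign G = (0, 0), Y = (1, 0), P = (0, 1), U = (2, -2) — the answer is frame-independent, so this choice is without loss of generality.
1. J is the midpoint of PU ⇒ J = (1, -1/2)
2. X is the centroid of triangle UGJ ⇒ X = (1, -5/6)
line PX meets GJ at A = (3/4, -3/8)
X = P + t·(A−P) with t = 4/3, so PX:XA = 4/3:-1/3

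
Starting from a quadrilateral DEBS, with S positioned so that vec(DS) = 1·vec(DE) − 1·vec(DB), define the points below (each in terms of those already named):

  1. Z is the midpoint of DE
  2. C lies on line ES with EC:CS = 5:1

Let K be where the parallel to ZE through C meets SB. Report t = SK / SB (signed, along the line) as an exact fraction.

Set D = (0, 0), E = (1, 0), B = (0, 1), S = (1, -1); any affine frame gives the same invariant.
1. Z is the midpoint of DE ⇒ Z = (1/2, 0)
2. C lies on line ES with EC:CS = 5:1 ⇒ C = (1, -5/6)
through C parallel to ZE: direction (1/2, 0); meets SB at K = (11/12, -5/6)
K = S + t·(B−S) with t = 1/12

t = 1/12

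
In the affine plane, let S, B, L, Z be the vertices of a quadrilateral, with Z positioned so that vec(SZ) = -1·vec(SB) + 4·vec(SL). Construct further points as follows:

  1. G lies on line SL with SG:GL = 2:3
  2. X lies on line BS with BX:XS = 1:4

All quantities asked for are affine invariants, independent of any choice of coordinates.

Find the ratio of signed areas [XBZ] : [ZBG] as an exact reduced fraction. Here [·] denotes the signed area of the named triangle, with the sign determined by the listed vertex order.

Set S = (0, 0), B = (1, 0), L = (0, 1), Z = (-1, 4); any affine frame gives the same invariant.
1. G lies on line SL with SG:GL = 2:3 ⇒ G = (0, 2/5)
2. X lies on line BS with BX:XS = 1:4 ⇒ X = (4/5, 0)
2·[XBZ] = 4/5, 2·[ZBG] = -16/5
[XBZ]:[ZBG] = 4/5:-16/5 = -1/4

[XBZ]:[ZBG] = -1/4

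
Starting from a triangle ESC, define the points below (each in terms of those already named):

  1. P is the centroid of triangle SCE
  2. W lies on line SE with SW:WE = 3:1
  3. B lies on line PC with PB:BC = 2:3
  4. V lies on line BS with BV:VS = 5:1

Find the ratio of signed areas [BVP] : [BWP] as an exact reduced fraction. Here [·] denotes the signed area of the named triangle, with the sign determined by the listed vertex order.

Set E = (0, 0), S = (1, 0), C = (0, 1); any affine frame gives the same invariant.
1. P is the centroid of triangle SCE ⇒ P = (1/3, 1/3)
2. W lies on line SE with SW:WE = 3:1 ⇒ W = (1/4, 0)
3. B lies on line PC with PB:BC = 2:3 ⇒ B = (1/5, 3/5)
4. V lies on line BS with BV:VS = 5:1 ⇒ V = (13/15, 1/10)
2·[BVP] = -1/9, 2·[BWP] = 1/15
[BVP]:[BWP] = -1/9:1/15 = -5/3

[BVP]:[BWP] = -5/3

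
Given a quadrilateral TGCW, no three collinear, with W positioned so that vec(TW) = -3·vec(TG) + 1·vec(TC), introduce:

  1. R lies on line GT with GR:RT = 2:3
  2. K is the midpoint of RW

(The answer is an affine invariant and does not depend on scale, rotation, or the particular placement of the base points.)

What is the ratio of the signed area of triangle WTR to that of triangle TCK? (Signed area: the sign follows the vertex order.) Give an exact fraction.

[WTR]:[TCK] = 1/2

Assign T = (0, 0), G = (1, 0), C = (0, 1), W = (-3, 1) — the answer is frame-independent, so this choice is without loss of generality.
1. R lies on line GT with GR:RT = 2:3 ⇒ R = (3/5, 0)
2. K is the midpoint of RW ⇒ K = (-6/5, 1/2)
2·[WTR] = 3/5, 2·[TCK] = 6/5
[WTR]:[TCK] = 3/5:6/5 = 1/2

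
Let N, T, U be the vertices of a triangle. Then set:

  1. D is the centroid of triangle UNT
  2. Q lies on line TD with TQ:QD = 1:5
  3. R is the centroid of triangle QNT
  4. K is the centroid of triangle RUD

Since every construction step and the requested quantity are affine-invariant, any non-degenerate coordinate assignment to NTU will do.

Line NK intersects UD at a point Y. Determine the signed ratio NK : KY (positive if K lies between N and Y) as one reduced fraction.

Choose coordinates N = (0, 0), T = (1, 0), U = (0, 1).
1. D is the centroid of triangle UNT ⇒ D = (1/3, 1/3)
2. Q lies on line TD with TQ:QD = 1:5 ⇒ Q = (8/9, 1/18)
3. R is the centroid of triangle QNT ⇒ R = (17/27, 1/54)
4. K is the centroid of triangle RUD ⇒ K = (26/81, 73/162)
line NK meets UD at Y = (52/177, 73/177)
K = N + t·(Y−N) with t = 59/54, so NK:KY = 59/54:-5/54

NK:KY = -59/5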